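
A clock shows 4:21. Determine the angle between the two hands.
Hour hand position: 4 x 30 + 21 x 0.5 = 130.5 degrees
Minute hand position: 21 x 6 = 126 degrees
Difference: |130.5 - 126| = 4.5 degrees
The angle between the hands is 4.5 degrees

Final answer: 4.5 degrees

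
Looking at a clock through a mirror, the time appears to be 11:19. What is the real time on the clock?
Reflection across the vertical (12-6) axis maps a hand at angle A degrees to (360 - A) degrees, which sends a reading of T minutes past 12:00 to (720 - T) minutes past 12:00.
Mirror reads 11:19 = 679 minutes past 12:00.
Actual time: (720 - 679) mod 720 = 41 minutes = 12:41.

Final answer: 12:41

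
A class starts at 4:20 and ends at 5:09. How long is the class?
From 4:20 to 5:09:
(5 x 60 + 9) - (4 x 60 + 20) = 309 - 260 = 49 minutes
= 49 minutes

Final answer: 49 minutes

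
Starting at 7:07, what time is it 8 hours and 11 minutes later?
Starting time: 7:07
Adding 11 minutes to 7 minutes: 7 + 11 = 18 minutes
Adding 8 hours: 7 + 8 = 15 - 12 = 3
Final time: 3:18

Final answer: 3:18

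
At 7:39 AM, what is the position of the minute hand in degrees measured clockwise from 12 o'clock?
The minute hand moves 6 degrees per minute.
At 7:39: 39 x 6 = 234 degrees

Final answer: 234 degrees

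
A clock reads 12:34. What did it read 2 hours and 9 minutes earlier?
Starting time: 12:34 = 34 total minutes past 12:00
Subtracting: 2 hours and 9 minutes = 129 minutes
34 - 129 = -95 (negative, add 12 hours = 720) = 625 minutes
= 10 hours and 25 minutes past 12:00 = 10:25

Final answer: 10:25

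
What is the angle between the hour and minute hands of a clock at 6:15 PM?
Hour hand position: 6 x 30 + 15 x 0.5 = 187.5 degrees
Minute hand position: 15 x 6 = 90 degrees
Difference: |187.5 - 90| = 97.5 degrees
The angle between the hands is 97.5 degrees

Final answer: 97.5 degrees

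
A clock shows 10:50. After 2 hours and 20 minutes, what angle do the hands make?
First find the time 2 hours and 20 minutes after 10:50.
Total minutes: 10 x 60 + 50 + 2 x 60 + 20 = 790.
790 mod 720 = 70 minutes = 1:10.
Now compute the angle at 1:10:
Hour hand: 1 x 30 + 10 x 0.5 = 35 degrees
Minute hand: 10 x 6 = 60 degrees
Difference: |35 - 60| = 25 degrees
The angle is 25 degrees

Final answer: 25 degrees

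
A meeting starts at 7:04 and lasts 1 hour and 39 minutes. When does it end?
Starting time: 7:04
Adding 39 minutes to 4 minutes: 4 + 39 = 43 minutes
Adding 1 hour: 7 + 1 = 8
Final time: 8:43

Final answer: 8:43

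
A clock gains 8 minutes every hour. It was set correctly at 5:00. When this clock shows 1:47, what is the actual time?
For every 60 true minutes, the faulty clock advances 68 minutes, so 1 faulty-clock minute corresponds to 60/68 true minutes.
From 5:00 to 1:47 on the faulty dial is 527 minutes.
True elapsed: 527 x 60/68 = 465 minutes = 7 hours and 45 minutes.
True time: 5:00 + 7 hours and 45 minutes = 12:45.

Final answer: 12:45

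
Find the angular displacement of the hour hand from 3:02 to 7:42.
The hour hand moves 0.5 degrees per minute.
Time elapsed: 7:42 - 3:02 = 280 minutes
Angular displacement: 280 x 0.5 = 140 degrees

Final answer: 140 degrees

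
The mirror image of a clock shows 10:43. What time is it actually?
Reflection across the vertical (12-6) axis maps a hand at angle A degrees to (360 - A) degrees, which sends a reading of T minutes past 12:00 to (720 - T) minutes past 12:00.
Mirror reads 10:43 = 643 minutes past 12:00.
Actual time: (720 - 643) mod 720 = 77 minutes = 1:17.

Final answer: 1:17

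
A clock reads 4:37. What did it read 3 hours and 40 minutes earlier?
Starting time: 4:37 = 277 total minutes past 12:00
Subtracting: 3 hours and 40 minutes = 220 minutes
277 - 220 = 57 minutes
= 57 minutes past 12:00 = 12:57

Final answer: 12:57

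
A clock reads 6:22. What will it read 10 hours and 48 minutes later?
Starting time: 6:22
Adding 48 minutes to 22 minutes: 22 + 48 = 70 minutes = 1 hour and 10 minutes
Adding 10 hours: 6 + 10 + 1 (carry) = 17 - 12 = 5
Final time: 5:10

Final answer: 5:10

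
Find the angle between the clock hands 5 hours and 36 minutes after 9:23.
First find the time 5 hours and 36 minutes after 9:23.
Total minutes: 9 x 60 + 23 + 5 x 60 + 36 = 899.
899 mod 720 = 179 minutes = 2:59.
Now compute the angle at 2:59:
Hour hand: 2 x 30 + 59 x 0.5 = 89.5 degrees
Minute hand: 59 x 6 = 354 degrees
Difference: |89.5 - 354| = 264.5 degrees
Smaller angle: 360 - 264.5 = 95.5 degrees

Final answer: 95.5 degrees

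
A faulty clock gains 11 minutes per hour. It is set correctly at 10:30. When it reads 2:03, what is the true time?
For every 60 true minutes, the faulty clock advances 71 minutes, so 1 faulty-clock minute corresponds to 60/71 true minutes.
From 10:30 to 2:03 on the faulty dial is 213 minutes.
True elapsed: 213 x 60/71 = 180 minutes = 3 hours.
True time: 10:30 + 3 hours = 1:30.

Final answer: 1:30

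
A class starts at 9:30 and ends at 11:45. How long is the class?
From 9:30 to 11:45:
(11 x 60 + 45) - (9 x 60 + 30) = 705 - 570 = 135 minutes
= 2 hours and 15 minutes

Final answer: 2 hours and 15 minutes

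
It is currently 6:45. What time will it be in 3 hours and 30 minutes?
Starting time: 6:45
Adding 30 minutes to 45 minutes: 45 + 30 = 75 minutes = 1 hour and 15 minutes
Adding 3 hours: 6 + 3 + 1 (carry) = 10
Final time: 10:15

Final answer: 10:15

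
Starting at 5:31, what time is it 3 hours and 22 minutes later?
Starting time: 5:31
Adding 22 minutes to 31 minutes: 31 + 22 = 53 minutes
Adding 3 hours: 5 + 3 = 8
Final time: 8:53

Final answer: 8:53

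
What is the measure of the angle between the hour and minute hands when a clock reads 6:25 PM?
Hour hand position: 6 x 30 + 25 x 0.5 = 192.5 degrees
Minute hand position: 25 x 6 = 150 degrees
Difference: |192.5 - 150| = 42.5 degrees
The angle between the hands is 42.5 degrees

Final answer: 42.5 degrees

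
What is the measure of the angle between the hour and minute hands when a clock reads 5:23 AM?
Hour hand position: 5 x 30 + 23 x 0.5 = 161.5 degrees
Minute hand position: 23 x 6 = 138 degrees
Difference: |161.5 - 138| = 23.5 degrees
The angle between the hands is 23.5 degrees

Final answer: 23.5 degrees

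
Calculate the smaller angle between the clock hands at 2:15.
Hour hand position: 2 x 30 + 15 x 0.5 = 67.5 degrees
Minute hand position: 15 x 6 = 90 degrees
Difference: |67.5 - 90| = 22.5 degrees
The angle between the hands is 22.5 degrees

Final answer: 22.5 degrees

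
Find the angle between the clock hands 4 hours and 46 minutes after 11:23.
First find the time 4 hours and 46 minutes after 11:23.
Total minutes: 11 x 60 + 23 + 4 x 60 + 46 = 969.
969 mod 720 = 249 minutes = 4:09.
Now compute the angle at 4:09:
Hour hand: 4 x 30 + 9 x 0.5 = 124.5 degrees
Minute hand: 9 x 6 = 54 degrees
Difference: |124.5 - 54| = 70.5 degrees
The angle is 70.5 degrees

Final answer: 70.5 degrees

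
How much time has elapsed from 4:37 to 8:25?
From 4:37 to 8:25:
(8 x 60 + 25) - (4 x 60 + 37) = 505 - 277 = 228 minutes
= 3 hours and 48 minutes

Final answer: 3 hours and 48 minutes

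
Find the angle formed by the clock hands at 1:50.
Hour hand position: 1 x 30 + 50 x 0.5 = 55 degrees
Minute hand position: 50 x 6 = 300 degrees
Difference: |55 - 300| = 245 degrees
Since 245 > 180, the smaller angle is 360 - 245 = 115 degrees

Final answer: 115 degrees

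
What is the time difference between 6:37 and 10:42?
From 6:37 to 10:42:
(10 x 60 + 42) - (6 x 60 + 37) = 642 - 397 = 245 minutes
= 4 hours and 5 minutes

Final answer: 4 hours and 5 minutes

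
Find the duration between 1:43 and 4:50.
From 1:43 to 4:50:
(4 x 60 + 50) - (1 x 60 + 43) = 290 - 103 = 187 minutes
= 3 hours and 7 minutes

Final answer: 3 hours and 7 minutes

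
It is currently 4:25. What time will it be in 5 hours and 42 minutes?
Starting time: 4:25
Adding 42 minutes to 25 minutes: 25 + 42 = 67 minutes = 1 hour and 7 minutes
Adding 5 hours: 4 + 5 + 1 (carry) = 10
Final time: 10:07

Final answer: 10:07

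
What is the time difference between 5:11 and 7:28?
From 5:11 to 7:28:
(7 x 60 + 28) - (5 x 60 + 11) = 448 - 311 = 137 minutes
= 2 hours and 17 minutes

Final answer: 2 hours and 17 minutes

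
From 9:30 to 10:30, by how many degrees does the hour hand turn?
The hour hand moves 0.5 degrees per minute.
Time elapsed: 10:30 - 9:30 = 60 minutes
Angular displacement: 60 x 0.5 = 30 degrees

Final answer: 30 degrees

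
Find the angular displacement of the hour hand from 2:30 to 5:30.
The hour hand moves 0.5 degrees per minute.
Time elapsed: 5:30 - 2:30 = 180 minutes
Angular displacement: 180 x 0.5 = 90 degrees

Final answer: 90 degrees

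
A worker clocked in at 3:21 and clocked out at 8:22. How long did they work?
From 3:21 to 8:22:
(8 x 60 + 22) - (3 x 60 + 21) = 502 - 201 = 301 minutes
= 5 hours and 1 minute

Final answer: 5 hours and 1 minute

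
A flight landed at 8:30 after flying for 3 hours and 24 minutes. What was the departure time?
Starting time: 8:30 = 510 total minutes past 12:00
Subtracting: 3 hours and 24 minutes = 204 minutes
510 - 204 = 306 minutes
= 5 hours and 6 minutes past 12:00 = 5:06

Final answer: 5:06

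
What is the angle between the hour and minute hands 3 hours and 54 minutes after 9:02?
First find the time 3 hours and 54 minutes after 9:02.
Total minutes: 9 x 60 + 2 + 3 x 60 + 54 = 776.
776 mod 720 = 56 minutes = 12:56.
Now compute the angle at 12:56:
Hour hand: 0 x 30 + 56 x 0.5 = 28 degrees
Minute hand: 56 x 6 = 336 degrees
Difference: |28 - 336| = 308 degrees
Smaller angle: 360 - 308 = 52 degrees

Final answer: 52 degrees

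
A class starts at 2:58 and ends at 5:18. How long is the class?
From 2:58 to 5:18:
(5 x 60 + 18) - (2 x 60 + 58) = 318 - 178 = 140 minutes
= 2 hours and 20 minutes

Final answer: 2 hours and 20 minutes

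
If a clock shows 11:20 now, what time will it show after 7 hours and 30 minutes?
Starting time: 11:20
Adding 30 minutes to 20 minutes: 20 + 30 = 50 minutes
Adding 7 hours: 11 + 7 = 18 - 12 = 6
Final time: 6:50

Final answer: 6:50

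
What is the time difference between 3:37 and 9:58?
From 3:37 to 9:58:
(9 x 60 + 58) - (3 x 60 + 37) = 598 - 217 = 381 minutes
= 6 hours and 21 minutes

Final answer: 6 hours and 21 minutes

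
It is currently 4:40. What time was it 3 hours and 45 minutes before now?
Starting time: 4:40 = 280 total minutes past 12:00
Subtracting: 3 hours and 45 minutes = 225 minutes
280 - 225 = 55 minutes
= 55 minutes past 12:00 = 12:55

Final answer: 12:55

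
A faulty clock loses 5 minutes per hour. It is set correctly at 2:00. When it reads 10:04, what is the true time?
For every 60 true minutes, the faulty clock advances 55 minutes, so 1 faulty-clock minute corresponds to 60/55 true minutes.
From 2:00 to 10:04 on the faulty dial is 484 minutes.
True elapsed: 484 x 60/55 = 528 minutes = 8 hours and 48 minutes.
True time: 2:00 + 8 hours and 48 minutes = 10:48.

Final answer: 10:48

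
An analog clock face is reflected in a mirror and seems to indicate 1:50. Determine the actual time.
Reflection across the vertical (12-6) axis maps a hand at angle A degrees to (360 - A) degrees, which sends a reading of T minutes past 12:00 to (720 - T) minutes past 12:00.
Mirror reads 1:50 = 110 minutes past 12:00.
Actual time: (720 - 110) mod 720 = 610 minutes = 10:10.

Final answer: 10:10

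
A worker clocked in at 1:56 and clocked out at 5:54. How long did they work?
From 1:56 to 5:54:
(5 x 60 + 54) - (1 x 60 + 56) = 354 - 116 = 238 minutes
= 3 hours and 58 minutes

Final answer: 3 hours and 58 minutes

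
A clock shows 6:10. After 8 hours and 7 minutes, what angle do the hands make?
First find the time 8 hours and 7 minutes after 6:10.
Total minutes: 6 x 60 + 10 + 8 x 60 + 7 = 857.
857 mod 720 = 137 minutes = 2:17.
Now compute the angle at 2:17:
Hour hand: 2 x 30 + 17 x 0.5 = 68.5 degrees
Minute hand: 17 x 6 = 102 degrees
Difference: |68.5 - 102| = 33.5 degrees
The angle is 33.5 degrees

Final answer: 33.5 degrees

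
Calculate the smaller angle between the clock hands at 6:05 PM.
Hour hand position: 6 x 30 + 5 x 0.5 = 182.5 degrees
Minute hand position: 5 x 6 = 30 degrees
Difference: |182.5 - 30| = 152.5 degrees
The angle between the hands is 152.5 degrees

Final answer: 152.5 degrees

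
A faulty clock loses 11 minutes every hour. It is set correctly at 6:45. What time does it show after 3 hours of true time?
For every 60 true minutes, the faulty clock advances 60 - 11 = 49 minutes.
True elapsed: 3 hours = 180 minutes.
Faulty clock advances: 180 x 49/60 = 147 minutes (drift: 33 minutes behind).
Shown time: 6:45 + 147 minutes = 9:12.

Final answer: 9:12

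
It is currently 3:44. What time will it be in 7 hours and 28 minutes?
Starting time: 3:44
Adding 28 minutes to 44 minutes: 44 + 28 = 72 minutes = 1 hour and 12 minutes
Adding 7 hours: 3 + 7 + 1 (carry) = 11
Final time: 11:12

Final answer: 11:12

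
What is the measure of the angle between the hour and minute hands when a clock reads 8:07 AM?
Hour hand position: 8 x 30 + 7 x 0.5 = 243.5 degrees
Minute hand position: 7 x 6 = 42 degrees
Difference: |243.5 - 42| = 201.5 degrees
Since 201.5 > 180, the smaller angle is 360 - 201.5 = 158.5 degrees

Final answer: 158.5 degrees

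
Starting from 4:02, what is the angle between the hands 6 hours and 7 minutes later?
First find the time 6 hours and 7 minutes after 4:02.
Total minutes: 4 x 60 + 2 + 6 x 60 + 7 = 609.
609 mod 720 = 609 minutes = 10:09.
Now compute the angle at 10:09:
Hour hand: 10 x 30 + 9 x 0.5 = 304.5 degrees
Minute hand: 9 x 6 = 54 degrees
Difference: |304.5 - 54| = 250.5 degrees
Smaller angle: 360 - 250.5 = 109.5 degrees

Final answer: 109.5 degrees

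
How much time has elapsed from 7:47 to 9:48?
From 7:47 to 9:48:
(9 x 60 + 48) - (7 x 60 + 47) = 588 - 467 = 121 minutes
= 2 hours and 1 minute

Final answer: 2 hours and 1 minute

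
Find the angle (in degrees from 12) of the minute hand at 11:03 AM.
The minute hand moves 6 degrees per minute.
At 11:03: 3 x 6 = 18 degrees

Final answer: 18 degrees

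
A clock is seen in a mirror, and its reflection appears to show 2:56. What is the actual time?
Reflection across the vertical (12-6) axis maps a hand at angle A degrees to (360 - A) degrees, which sends a reading of T minutes past 12:00 to (720 - T) minutes past 12:00.
Mirror reads 2:56 = 176 minutes past 12:00.
Actual time: (720 - 176) mod 720 = 544 minutes = 9:04.

Final answer: 9:04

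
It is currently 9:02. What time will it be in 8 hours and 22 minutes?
Starting time: 9:02
Adding 22 minutes to 2 minutes: 2 + 22 = 24 minutes
Adding 8 hours: 9 + 8 = 17 - 12 = 5
Final time: 5:24

Final answer: 5:24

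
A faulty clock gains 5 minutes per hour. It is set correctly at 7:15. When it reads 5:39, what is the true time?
For every 60 true minutes, the faulty clock advances 65 minutes, so 1 faulty-clock minute corresponds to 60/65 true minutes.
From 7:15 to 5:39 on the faulty dial is 624 minutes.
True elapsed: 624 x 60/65 = 576 minutes = 9 hours and 36 minutes.
True time: 7:15 + 9 hours and 36 minutes = 4:51.

Final answer: 4:51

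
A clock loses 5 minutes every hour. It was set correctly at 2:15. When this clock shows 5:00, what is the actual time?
For every 60 true minutes, the faulty clock advances 55 minutes, so 1 faulty-clock minute corresponds to 60/55 true minutes.
From 2:15 to 5:00 on the faulty dial is 165 minutes.
True elapsed: 165 x 60/55 = 180 minutes = 3 hours.
True time: 2:15 + 3 hours = 5:15.

Final answer: 5:15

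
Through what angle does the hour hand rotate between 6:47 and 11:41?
The hour hand moves 0.5 degrees per minute.
Time elapsed: 11:41 - 6:47 = 294 minutes
Angular displacement: 294 x 0.5 = 147 degrees

Final answer: 147 degrees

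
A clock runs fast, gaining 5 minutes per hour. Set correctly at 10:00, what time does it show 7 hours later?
For every 60 true minutes, the faulty clock advances 60 + 5 = 65 minutes.
True elapsed: 7 hours = 420 minutes.
Faulty clock advances: 420 x 65/60 = 455 minutes (drift: 35 minutes ahead).
Shown time: 10:00 + 455 minutes = 5:35.

Final answer: 5:35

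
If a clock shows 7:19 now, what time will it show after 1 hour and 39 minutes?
Starting time: 7:19
Adding 39 minutes to 19 minutes: 19 + 39 = 58 minutes
Adding 1 hour: 7 + 1 = 8
Final time: 8:58

Final answer: 8:58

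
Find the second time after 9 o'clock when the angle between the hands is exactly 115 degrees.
At t minutes past 9:00, the hour hand is at 30 x 9 + 0.5t degrees and the minute hand is at 6t degrees.
The smaller angle between them is 115 degrees when |30H - 5.5t| = 115 or |30H - 5.5t| = 245.
With H = 9, solve 30 x 9 - 5.5t = +/- target for each target:
  t = (30 x 9 - 115) / 5.5 = 28.18
  t = (30 x 9 + 115) / 5.5 = 70 (outside (0, 60))
  t = (30 x 9 - 245) / 5.5 = 4.55
  t = (30 x 9 + 245) / 5.5 = 93.64 (outside (0, 60))
Valid solutions in (0, 60): {4.55, 28.18} minutes.
The second occurrence is t = 28.18 minutes.
The hands form a 115-degree angle at 28.18 minutes past 9:00.

Final answer: 28.18 minutes past 9:00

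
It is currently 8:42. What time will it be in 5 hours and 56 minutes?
Starting time: 8:42
Adding 56 minutes to 42 minutes: 42 + 56 = 98 minutes = 1 hour and 38 minutes
Adding 5 hours: 8 + 5 + 1 (carry) = 14 - 12 = 2
Final time: 2:38

Final answer: 2:38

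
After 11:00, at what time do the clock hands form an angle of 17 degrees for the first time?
At t minutes past 11:00, the hour hand is at 30 x 11 + 0.5t degrees and the minute hand is at 6t degrees.
The smaller angle between them is 17 degrees when |30H - 5.5t| = 17 or |30H - 5.5t| = 343.
With H = 11, solve 30 x 11 - 5.5t = +/- target for each target:
  t = (30 x 11 - 17) / 5.5 = 56.91
  t = (30 x 11 + 17) / 5.5 = 63.09 (outside (0, 60))
  t = (30 x 11 - 343) / 5.5 = -2.36 (outside (0, 60))
  t = (30 x 11 + 343) / 5.5 = 122.36 (outside (0, 60))
Valid solutions in (0, 60): {56.91} minutes.
The first occurrence is t = 56.91 minutes.
The hands form a 17-degree angle at 56.91 minutes past 11:00.

Final answer: 56.91 minutes past 11:00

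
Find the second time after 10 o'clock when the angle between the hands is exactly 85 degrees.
At t minutes past 10:00, the hour hand is at 30 x 10 + 0.5t degrees and the minute hand is at 6t degrees.
The smaller angle between them is 85 degrees when |30H - 5.5t| = 85 or |30H - 5.5t| = 275.
With H = 10, solve 30 x 10 - 5.5t = +/- target for each target:
  t = (30 x 10 - 85) / 5.5 = 39.09
  t = (30 x 10 + 85) / 5.5 = 70 (outside (0, 60))
  t = (30 x 10 - 275) / 5.5 = 4.55
  t = (30 x 10 + 275) / 5.5 = 104.55 (outside (0, 60))
Valid solutions in (0, 60): {4.55, 39.09} minutes.
The second occurrence is t = 39.09 minutes.
The hands form a 85-degree angle at 39.09 minutes past 10:00.

Final answer: 39.09 minutes past 10:00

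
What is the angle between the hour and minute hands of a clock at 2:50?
Hour hand position: 2 x 30 + 50 x 0.5 = 85 degrees
Minute hand position: 50 x 6 = 300 degrees
Difference: |85 - 300| = 215 degrees
Since 215 > 180, the smaller angle is 360 - 215 = 145 degrees

Final answer: 145 degrees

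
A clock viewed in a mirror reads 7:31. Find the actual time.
Reflection across the vertical (12-6) axis maps a hand at angle A degrees to (360 - A) degrees, which sends a reading of T minutes past 12:00 to (720 - T) minutes past 12:00.
Mirror reads 7:31 = 451 minutes past 12:00.
Actual time: (720 - 451) mod 720 = 269 minutes = 4:29.

Final answer: 4:29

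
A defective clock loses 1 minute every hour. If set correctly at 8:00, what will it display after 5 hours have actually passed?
For every 60 true minutes, the faulty clock advances 60 - 1 = 59 minutes.
True elapsed: 5 hours = 300 minutes.
Faulty clock advances: 300 x 59/60 = 295 minutes (drift: 5 minutes behind).
Shown time: 8:00 + 295 minutes = 12:55.

Final answer: 12:55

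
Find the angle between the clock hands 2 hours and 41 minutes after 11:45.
First find the time 2 hours and 41 minutes after 11:45.
Total minutes: 11 x 60 + 45 + 2 x 60 + 41 = 866.
866 mod 720 = 146 minutes = 2:26.
Now compute the angle at 2:26:
Hour hand: 2 x 30 + 26 x 0.5 = 73 degrees
Minute hand: 26 x 6 = 156 degrees
Difference: |73 - 156| = 83 degrees
The angle is 83 degrees

Final answer: 83 degrees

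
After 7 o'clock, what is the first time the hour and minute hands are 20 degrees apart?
At t minutes past 7:00, the hour hand is at 30 x 7 + 0.5t degrees and the minute hand is at 6t degrees.
The smaller angle between them is 20 degrees when |30H - 5.5t| = 20 or |30H - 5.5t| = 340.
With H = 7, solve 30 x 7 - 5.5t = +/- target for each target:
  t = (30 x 7 - 20) / 5.5 = 34.55
  t = (30 x 7 + 20) / 5.5 = 41.82
  t = (30 x 7 - 340) / 5.5 = -23.64 (outside (0, 60))
  t = (30 x 7 + 340) / 5.5 = 100 (outside (0, 60))
Valid solutions in (0, 60): {34.55, 41.82} minutes.
The first occurrence is t = 34.55 minutes.
The hands form a 20-degree angle at 34.55 minutes past 7:00.

Final answer: 34.55 minutes past 7:00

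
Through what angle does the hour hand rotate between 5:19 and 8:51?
The hour hand moves 0.5 degrees per minute.
Time elapsed: 8:51 - 5:19 = 212 minutes
Angular displacement: 212 x 0.5 = 106 degrees

Final answer: 106 degrees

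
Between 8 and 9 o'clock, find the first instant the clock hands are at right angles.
At t minutes past 8:00, the hour hand is at 30 x 8 + 0.5t degrees and the minute hand is at 6t degrees.
The smaller angle between them is 90 degrees when |30H - 5.5t| = 90 or |30H - 5.5t| = 270.
With H = 8, solve 30 x 8 - 5.5t = +/- target for each target:
  t = (30 x 8 - 90) / 5.5 = 27.27
  t = (30 x 8 + 90) / 5.5 = 60 (outside (0, 60))
  t = (30 x 8 - 270) / 5.5 = -5.45 (outside (0, 60))
  t = (30 x 8 + 270) / 5.5 = 92.73 (outside (0, 60))
Valid solutions in (0, 60): {27.27} minutes.
First occurrence: t = 27.27 minutes.
The hands are at right angles at 27.27 minutes past 8:00.

Final answer: 27.27 minutes past 8:00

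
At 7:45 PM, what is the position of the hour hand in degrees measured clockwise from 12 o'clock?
The hour hand moves 30 degrees per hour and 0.5 degrees per minute.
At 7:45: (7) x 30 + 45 x 0.5 = 210 + 22.5 = 232.5 degrees

Final answer: 232.5 degrees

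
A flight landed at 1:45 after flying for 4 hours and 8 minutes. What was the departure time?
Starting time: 1:45 = 105 total minutes past 12:00
Subtracting: 4 hours and 8 minutes = 248 minutes
105 - 248 = -143 (negative, add 12 hours = 720) = 577 minutes
= 9 hours and 37 minutes past 12:00 = 9:37

Final answer: 9:37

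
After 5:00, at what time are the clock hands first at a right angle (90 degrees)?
At t minutes past 5:00, the hour hand is at 30 x 5 + 0.5t degrees and the minute hand is at 6t degrees.
The smaller angle between them is 90 degrees when |30H - 5.5t| = 90 or |30H - 5.5t| = 270.
With H = 5, solve 30 x 5 - 5.5t = +/- target for each target:
  t = (30 x 5 - 90) / 5.5 = 10.91
  t = (30 x 5 + 90) / 5.5 = 43.64
  t = (30 x 5 - 270) / 5.5 = -21.82 (outside (0, 60))
  t = (30 x 5 + 270) / 5.5 = 76.36 (outside (0, 60))
Valid solutions in (0, 60): {10.91, 43.64} minutes.
First occurrence: t = 10.91 minutes.
The hands are at right angles at 10.91 minutes past 5:00.

Final answer: 10.91 minutes past 5:00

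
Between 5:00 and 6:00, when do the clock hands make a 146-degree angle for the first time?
At t minutes past 5:00, the hour hand is at 30 x 5 + 0.5t degrees and the minute hand is at 6t degrees.
The smaller angle between them is 146 degrees when |30H - 5.5t| = 146 or |30H - 5.5t| = 214.
With H = 5, solve 30 x 5 - 5.5t = +/- target for each target:
  t = (30 x 5 - 146) / 5.5 = 0.73
  t = (30 x 5 + 146) / 5.5 = 53.82
  t = (30 x 5 - 214) / 5.5 = -11.64 (outside (0, 60))
  t = (30 x 5 + 214) / 5.5 = 66.18 (outside (0, 60))
Valid solutions in (0, 60): {0.73, 53.82} minutes.
The first occurrence is t = 0.73 minutes.
The hands form a 146-degree angle at 0.73 minutes past 5:00.

Final answer: 0.73 minutes past 5:00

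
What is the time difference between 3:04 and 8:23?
From 3:04 to 8:23:
(8 x 60 + 23) - (3 x 60 + 4) = 503 - 184 = 319 minutes
= 5 hours and 19 minutes

Final answer: 5 hours and 19 minutes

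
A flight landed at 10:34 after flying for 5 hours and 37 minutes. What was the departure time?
Starting time: 10:34 = 634 total minutes past 12:00
Subtracting: 5 hours and 37 minutes = 337 minutes
634 - 337 = 297 minutes
= 4 hours and 57 minutes past 12:00 = 4:57

Final answer: 4:57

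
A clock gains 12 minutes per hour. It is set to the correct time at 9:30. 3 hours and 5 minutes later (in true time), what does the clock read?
For every 60 true minutes, the faulty clock advances 60 + 12 = 72 minutes.
True elapsed: 3 hours and 5 minutes = 185 minutes.
Faulty clock advances: 185 x 72/60 = 222 minutes (drift: 37 minutes ahead).
Shown time: 9:30 + 222 minutes = 1:12.

Final answer: 1:12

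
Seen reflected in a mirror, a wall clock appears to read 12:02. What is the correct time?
Reflection across the vertical (12-6) axis maps a hand at angle A degrees to (360 - A) degrees, which sends a reading of T minutes past 12:00 to (720 - T) minutes past 12:00.
Mirror reads 12:02 = 2 minutes past 12:00.
Actual time: (720 - 2) mod 720 = 718 minutes = 11:58.

Final answer: 11:58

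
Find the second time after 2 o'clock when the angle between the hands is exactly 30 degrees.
At t minutes past 2:00, the hour hand is at 30 x 2 + 0.5t degrees and the minute hand is at 6t degrees.
The smaller angle between them is 30 degrees when |30H - 5.5t| = 30 or |30H - 5.5t| = 330.
With H = 2, solve 30 x 2 - 5.5t = +/- target for each target:
  t = (30 x 2 - 30) / 5.5 = 5.45
  t = (30 x 2 + 30) / 5.5 = 16.36
  t = (30 x 2 - 330) / 5.5 = -49.09 (outside (0, 60))
  t = (30 x 2 + 330) / 5.5 = 70.91 (outside (0, 60))
Valid solutions in (0, 60): {5.45, 16.36} minutes.
The second occurrence is t = 16.36 minutes.
The hands form a 30-degree angle at 16.36 minutes past 2:00.

Final answer: 16.36 minutes past 2:00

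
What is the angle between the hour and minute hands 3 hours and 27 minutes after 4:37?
First find the time 3 hours and 27 minutes after 4:37.
Total minutes: 4 x 60 + 37 + 3 x 60 + 27 = 484.
484 mod 720 = 484 minutes = 8:04.
Now compute the angle at 8:04:
Hour hand: 8 x 30 + 4 x 0.5 = 242 degrees
Minute hand: 4 x 6 = 24 degrees
Difference: |242 - 24| = 218 degrees
Smaller angle: 360 - 218 = 142 degrees

Final answer: 142 degrees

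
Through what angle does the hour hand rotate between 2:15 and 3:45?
The hour hand moves 0.5 degrees per minute.
Time elapsed: 3:45 - 2:15 = 90 minutes
Angular displacement: 90 x 0.5 = 45 degrees

Final answer: 45 degrees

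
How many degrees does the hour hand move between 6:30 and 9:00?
The hour hand moves 0.5 degrees per minute.
Time elapsed: 9:00 - 6:30 = 150 minutes
Angular displacement: 150 x 0.5 = 75 degrees

Final answer: 75 degrees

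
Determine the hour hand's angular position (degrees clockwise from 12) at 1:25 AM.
The hour hand moves 30 degrees per hour and 0.5 degrees per minute.
At 1:25: (1) x 30 + 25 x 0.5 = 30 + 12.5 = 42.5 degrees

Final answer: 42.5 degrees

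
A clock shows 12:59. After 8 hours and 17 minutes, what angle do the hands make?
First find the time 8 hours and 17 minutes after 12:59.
Total minutes: 12 x 60 + 59 + 8 x 60 + 17 = 1276.
1276 mod 720 = 556 minutes = 9:16.
Now compute the angle at 9:16:
Hour hand: 9 x 30 + 16 x 0.5 = 278 degrees
Minute hand: 16 x 6 = 96 degrees
Difference: |278 - 96| = 182 degrees
Smaller angle: 360 - 182 = 178 degrees

Final answer: 178 degrees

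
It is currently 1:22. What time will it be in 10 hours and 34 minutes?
Starting time: 1:22
Adding 34 minutes to 22 minutes: 22 + 34 = 56 minutes
Adding 10 hours: 1 + 10 = 11
Final time: 11:56

Final answer: 11:56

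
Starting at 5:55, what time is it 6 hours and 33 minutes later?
Starting time: 5:55
Adding 33 minutes to 55 minutes: 55 + 33 = 88 minutes = 1 hour and 28 minutes
Adding 6 hours: 5 + 6 + 1 (carry) = 12
Final time: 12:28

Final answer: 12:28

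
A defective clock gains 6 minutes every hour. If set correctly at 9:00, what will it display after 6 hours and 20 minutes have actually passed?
For every 60 true minutes, the faulty clock advances 60 + 6 = 66 minutes.
True elapsed: 6 hours and 20 minutes = 380 minutes.
Faulty clock advances: 380 x 66/60 = 418 minutes (drift: 38 minutes ahead).
Shown time: 9:00 + 418 minutes = 3:58.

Final answer: 3:58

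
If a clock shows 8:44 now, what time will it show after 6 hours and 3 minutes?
Starting time: 8:44
Adding 3 minutes to 44 minutes: 44 + 3 = 47 minutes
Adding 6 hours: 8 + 6 = 14 - 12 = 2
Final time: 2:47

Final answer: 2:47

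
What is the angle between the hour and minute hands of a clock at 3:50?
Hour hand position: 3 x 30 + 50 x 0.5 = 115 degrees
Minute hand position: 50 x 6 = 300 degrees
Difference: |115 - 300| = 185 degrees
Since 185 > 180, the smaller angle is 360 - 185 = 175 degrees

Final answer: 175 degrees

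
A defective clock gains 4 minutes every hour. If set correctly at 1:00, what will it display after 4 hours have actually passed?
For every 60 true minutes, the faulty clock advances 60 + 4 = 64 minutes.
True elapsed: 4 hours = 240 minutes.
Faulty clock advances: 240 x 64/60 = 256 minutes (drift: 16 minutes ahead).
Shown time: 1:00 + 256 minutes = 5:16.

Final answer: 5:16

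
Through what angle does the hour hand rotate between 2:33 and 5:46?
The hour hand moves 0.5 degrees per minute.
Time elapsed: 5:46 - 2:33 = 193 minutes
Angular displacement: 193 x 0.5 = 96.5 degrees

Final answer: 96.5 degrees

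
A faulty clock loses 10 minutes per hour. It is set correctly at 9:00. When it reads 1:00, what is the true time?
For every 60 true minutes, the faulty clock advances 50 minutes, so 1 faulty-clock minute corresponds to 60/50 true minutes.
From 9:00 to 1:00 on the faulty dial is 240 minutes.
True elapsed: 240 x 60/50 = 288 minutes = 4 hours and 48 minutes.
True time: 9:00 + 4 hours and 48 minutes = 1:48.

Final answer: 1:48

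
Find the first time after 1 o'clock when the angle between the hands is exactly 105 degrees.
At t minutes past 1:00, the hour hand is at 30 x 1 + 0.5t degrees and the minute hand is at 6t degrees.
The smaller angle between them is 105 degrees when |30H - 5.5t| = 105 or |30H - 5.5t| = 255.
With H = 1, solve 30 x 1 - 5.5t = +/- target for each target:
  t = (30 x 1 - 105) / 5.5 = -13.64 (outside (0, 60))
  t = (30 x 1 + 105) / 5.5 = 24.55
  t = (30 x 1 - 255) / 5.5 = -40.91 (outside (0, 60))
  t = (30 x 1 + 255) / 5.5 = 51.82
Valid solutions in (0, 60): {24.55, 51.82} minutes.
The first occurrence is t = 24.55 minutes.
The hands form a 105-degree angle at 24.55 minutes past 1:00.

Final answer: 24.55 minutes past 1:00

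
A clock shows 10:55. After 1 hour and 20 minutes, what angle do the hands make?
First find the time 1 hour and 20 minutes after 10:55.
Total minutes: 10 x 60 + 55 + 1 x 60 + 20 = 735.
735 mod 720 = 15 minutes = 12:15.
Now compute the angle at 12:15:
Hour hand: 0 x 30 + 15 x 0.5 = 7.5 degrees
Minute hand: 15 x 6 = 90 degrees
Difference: |7.5 - 90| = 82.5 degrees
The angle is 82.5 degrees

Final answer: 82.5 degrees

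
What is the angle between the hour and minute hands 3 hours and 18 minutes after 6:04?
First find the time 3 hours and 18 minutes after 6:04.
Total minutes: 6 x 60 + 4 + 3 x 60 + 18 = 562.
562 mod 720 = 562 minutes = 9:22.
Now compute the angle at 9:22:
Hour hand: 9 x 30 + 22 x 0.5 = 281 degrees
Minute hand: 22 x 6 = 132 degrees
Difference: |281 - 132| = 149 degrees
The angle is 149 degrees

Final answer: 149 degrees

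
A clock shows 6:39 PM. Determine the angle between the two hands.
Hour hand position: 6 x 30 + 39 x 0.5 = 199.5 degrees
Minute hand position: 39 x 6 = 234 degrees
Difference: |199.5 - 234| = 34.5 degrees
The angle between the hands is 34.5 degrees

Final answer: 34.5 degrees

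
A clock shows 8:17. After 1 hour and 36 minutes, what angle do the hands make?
First find the time 1 hour and 36 minutes after 8:17.
Total minutes: 8 x 60 + 17 + 1 x 60 + 36 = 593.
593 mod 720 = 593 minutes = 9:53.
Now compute the angle at 9:53:
Hour hand: 9 x 30 + 53 x 0.5 = 296.5 degrees
Minute hand: 53 x 6 = 318 degrees
Difference: |296.5 - 318| = 21.5 degrees
The angle is 21.5 degrees

Final answer: 21.5 degrees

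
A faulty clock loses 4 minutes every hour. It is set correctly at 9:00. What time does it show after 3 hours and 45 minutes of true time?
For every 60 true minutes, the faulty clock advances 60 - 4 = 56 minutes.
True elapsed: 3 hours and 45 minutes = 225 minutes.
Faulty clock advances: 225 x 56/60 = 210 minutes (drift: 15 minutes behind).
Shown time: 9:00 + 210 minutes = 12:30.

Final answer: 12:30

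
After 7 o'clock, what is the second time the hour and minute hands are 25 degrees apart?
At t minutes past 7:00, the hour hand is at 30 x 7 + 0.5t degrees and the minute hand is at 6t degrees.
The smaller angle between them is 25 degrees when |30H - 5.5t| = 25 or |30H - 5.5t| = 335.
With H = 7, solve 30 x 7 - 5.5t = +/- target for each target:
  t = (30 x 7 - 25) / 5.5 = 33.64
  t = (30 x 7 + 25) / 5.5 = 42.73
  t = (30 x 7 - 335) / 5.5 = -22.73 (outside (0, 60))
  t = (30 x 7 + 335) / 5.5 = 99.09 (outside (0, 60))
Valid solutions in (0, 60): {33.64, 42.73} minutes.
The second occurrence is t = 42.73 minutes.
The hands form a 25-degree angle at 42.73 minutes past 7:00.

Final answer: 42.73 minutes past 7:00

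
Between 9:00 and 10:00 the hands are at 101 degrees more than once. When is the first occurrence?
At t minutes past 9:00, the hour hand is at 30 x 9 + 0.5t degrees and the minute hand is at 6t degrees.
The smaller angle between them is 101 degrees when |30H - 5.5t| = 101 or |30H - 5.5t| = 259.
With H = 9, solve 30 x 9 - 5.5t = +/- target for each target:
  t = (30 x 9 - 101) / 5.5 = 30.73
  t = (30 x 9 + 101) / 5.5 = 67.45 (outside (0, 60))
  t = (30 x 9 - 259) / 5.5 = 2
  t = (30 x 9 + 259) / 5.5 = 96.18 (outside (0, 60))
Valid solutions in (0, 60): {2, 30.73} minutes.
The first occurrence is t = 2 minutes.
The hands form a 101-degree angle at 2 minutes past 9:00.

Final answer: 2 minutes past 9:00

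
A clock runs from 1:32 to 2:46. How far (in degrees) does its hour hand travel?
The hour hand moves 0.5 degrees per minute.
Time elapsed: 2:46 - 1:32 = 74 minutes
Angular displacement: 74 x 0.5 = 37 degrees

Final answer: 37 degrees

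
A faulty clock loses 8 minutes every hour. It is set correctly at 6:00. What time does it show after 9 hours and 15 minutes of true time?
For every 60 true minutes, the faulty clock advances 60 - 8 = 52 minutes.
True elapsed: 9 hours and 15 minutes = 555 minutes.
Faulty clock advances: 555 x 52/60 = 481 minutes (drift: 74 minutes behind).
Shown time: 6:00 + 481 minutes = 2:01.

Final answer: 2:01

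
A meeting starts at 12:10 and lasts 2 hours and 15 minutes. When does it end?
Starting time: 12:10
Adding 15 minutes to 10 minutes: 10 + 15 = 25 minutes
Adding 2 hours: 12 + 2 = 14 - 12 = 2
Final time: 2:25

Final answer: 2:25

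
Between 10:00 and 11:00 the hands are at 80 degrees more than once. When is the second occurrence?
At t minutes past 10:00, the hour hand is at 30 x 10 + 0.5t degrees and the minute hand is at 6t degrees.
The smaller angle between them is 80 degrees when |30H - 5.5t| = 80 or |30H - 5.5t| = 280.
With H = 10, solve 30 x 10 - 5.5t = +/- target for each target:
  t = (30 x 10 - 80) / 5.5 = 40
  t = (30 x 10 + 80) / 5.5 = 69.09 (outside (0, 60))
  t = (30 x 10 - 280) / 5.5 = 3.64
  t = (30 x 10 + 280) / 5.5 = 105.45 (outside (0, 60))
Valid solutions in (0, 60): {3.64, 40} minutes.
The second occurrence is t = 40 minutes.
The hands form a 80-degree angle at 40 minutes past 10:00.

Final answer: 40 minutes past 10:00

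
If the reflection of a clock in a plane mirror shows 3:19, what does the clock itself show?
Reflection across the vertical (12-6) axis maps a hand at angle A degrees to (360 - A) degrees, which sends a reading of T minutes past 12:00 to (720 - T) minutes past 12:00.
Mirror reads 3:19 = 199 minutes past 12:00.
Actual time: (720 - 199) mod 720 = 521 minutes = 8:41.

Final answer: 8:41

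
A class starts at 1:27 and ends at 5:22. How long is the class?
From 1:27 to 5:22:
(5 x 60 + 22) - (1 x 60 + 27) = 322 - 87 = 235 minutes
= 3 hours and 55 minutes

Final answer: 3 hours and 55 minutes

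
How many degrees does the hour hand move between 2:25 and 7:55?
The hour hand moves 0.5 degrees per minute.
Time elapsed: 7:55 - 2:25 = 330 minutes
Angular displacement: 330 x 0.5 = 165 degrees

Final answer: 165 degrees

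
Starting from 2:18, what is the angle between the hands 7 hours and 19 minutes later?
First find the time 7 hours and 19 minutes after 2:18.
Total minutes: 2 x 60 + 18 + 7 x 60 + 19 = 577.
577 mod 720 = 577 minutes = 9:37.
Now compute the angle at 9:37:
Hour hand: 9 x 30 + 37 x 0.5 = 288.5 degrees
Minute hand: 37 x 6 = 222 degrees
Difference: |288.5 - 222| = 66.5 degrees
The angle is 66.5 degrees

Final answer: 66.5 degrees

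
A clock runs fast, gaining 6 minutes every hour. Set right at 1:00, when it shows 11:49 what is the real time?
For every 60 true minutes, the faulty clock advances 66 minutes, so 1 faulty-clock minute corresponds to 60/66 true minutes.
From 1:00 to 11:49 on the faulty dial is 649 minutes.
True elapsed: 649 x 60/66 = 590 minutes = 9 hours and 50 minutes.
True time: 1:00 + 9 hours and 50 minutes = 10:50.

Final answer: 10:50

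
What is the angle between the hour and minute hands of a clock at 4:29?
Hour hand position: 4 x 30 + 29 x 0.5 = 134.5 degrees
Minute hand position: 29 x 6 = 174 degrees
Difference: |134.5 - 174| = 39.5 degrees
The angle between the hands is 39.5 degrees

Final answer: 39.5 degrees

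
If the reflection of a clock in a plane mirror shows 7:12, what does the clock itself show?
Reflection across the vertical (12-6) axis maps a hand at angle A degrees to (360 - A) degrees, which sends a reading of T minutes past 12:00 to (720 - T) minutes past 12:00.
Mirror reads 7:12 = 432 minutes past 12:00.
Actual time: (720 - 432) mod 720 = 288 minutes = 4:48.

Final answer: 4:48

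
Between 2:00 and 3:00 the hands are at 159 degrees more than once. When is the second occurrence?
At t minutes past 2:00, the hour hand is at 30 x 2 + 0.5t degrees and the minute hand is at 6t degrees.
The smaller angle between them is 159 degrees when |30H - 5.5t| = 159 or |30H - 5.5t| = 201.
With H = 2, solve 30 x 2 - 5.5t = +/- target for each target:
  t = (30 x 2 - 159) / 5.5 = -18 (outside (0, 60))
  t = (30 x 2 + 159) / 5.5 = 39.82
  t = (30 x 2 - 201) / 5.5 = -25.64 (outside (0, 60))
  t = (30 x 2 + 201) / 5.5 = 47.45
Valid solutions in (0, 60): {39.82, 47.45} minutes.
The second occurrence is t = 47.45 minutes.
The hands form a 159-degree angle at 47.45 minutes past 2:00.

Final answer: 47.45 minutes past 2:00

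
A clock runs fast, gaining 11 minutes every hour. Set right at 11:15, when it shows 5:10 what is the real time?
For every 60 true minutes, the faulty clock advances 71 minutes, so 1 faulty-clock minute corresponds to 60/71 true minutes.
From 11:15 to 5:10 on the faulty dial is 355 minutes.
True elapsed: 355 x 60/71 = 300 minutes = 5 hours.
True time: 11:15 + 5 hours = 4:15.

Final answer: 4:15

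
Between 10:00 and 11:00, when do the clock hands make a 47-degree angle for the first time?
At t minutes past 10:00, the hour hand is at 30 x 10 + 0.5t degrees and the minute hand is at 6t degrees.
The smaller angle between them is 47 degrees when |30H - 5.5t| = 47 or |30H - 5.5t| = 313.
With H = 10, solve 30 x 10 - 5.5t = +/- target for each target:
  t = (30 x 10 - 47) / 5.5 = 46
  t = (30 x 10 + 47) / 5.5 = 63.09 (outside (0, 60))
  t = (30 x 10 - 313) / 5.5 = -2.36 (outside (0, 60))
  t = (30 x 10 + 313) / 5.5 = 111.45 (outside (0, 60))
Valid solutions in (0, 60): {46} minutes.
The first occurrence is t = 46 minutes.
The hands form a 47-degree angle at 46 minutes past 10:00.

Final answer: 46 minutes past 10:00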